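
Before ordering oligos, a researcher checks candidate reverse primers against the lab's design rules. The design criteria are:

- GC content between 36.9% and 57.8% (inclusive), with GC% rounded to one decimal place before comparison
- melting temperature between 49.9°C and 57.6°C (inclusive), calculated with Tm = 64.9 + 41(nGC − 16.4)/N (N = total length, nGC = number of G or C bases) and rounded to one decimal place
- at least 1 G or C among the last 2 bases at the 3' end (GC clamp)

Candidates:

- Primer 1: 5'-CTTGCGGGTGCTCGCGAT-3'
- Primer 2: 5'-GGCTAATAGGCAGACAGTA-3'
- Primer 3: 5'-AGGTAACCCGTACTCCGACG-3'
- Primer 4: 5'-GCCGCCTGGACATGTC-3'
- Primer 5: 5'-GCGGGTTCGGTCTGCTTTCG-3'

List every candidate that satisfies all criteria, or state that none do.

Primer 1 (18 nt, A=1 T=5 G=7 C=5): GC 12/18 = 66.7%, outside 36.9–57.8% ✗; Tm = 64.9 + 41·(12 − 16.4)/18 = 54.9°C ✓; 3' end AT has 0 G/C, need ≥1 ✗ — fails.
Primer 2 (19 nt, A=7 T=3 G=6 C=3): GC 9/19 = 47.4% ✓; Tm = 64.9 + 41·(9 − 16.4)/19 = 48.9°C, outside 49.9–57.6°C ✗; 3' end TA has 0 G/C, need ≥1 ✗ — fails.
Primer 3 (20 nt, A=5 T=3 G=5 C=7): GC 12/20 = 60.0%, outside 36.9–57.8% ✗; Tm = 64.9 + 41·(12 − 16.4)/20 = 55.9°C ✓; 3' end CG has 2 G/C ✓ — fails.
Primer 4 (16 nt, A=2 T=3 G=5 C=6): GC 11/16 = 68.8%, outside 36.9–57.8% ✗; Tm = 64.9 + 41·(11 − 16.4)/16 = 51.1°C ✓; 3' end TC has 1 G/C ✓ — fails.
Primer 5 (20 nt, A=0 T=7 G=8 C=5): GC 13/20 = 65.0%, outside 36.9–57.8% ✗; Tm = 64.9 + 41·(13 − 16.4)/20 = 57.9°C, outside 49.9–57.6°C ✗; 3' end CG has 2 G/C ✓ — fails.

None of the candidates satisfy all criteria.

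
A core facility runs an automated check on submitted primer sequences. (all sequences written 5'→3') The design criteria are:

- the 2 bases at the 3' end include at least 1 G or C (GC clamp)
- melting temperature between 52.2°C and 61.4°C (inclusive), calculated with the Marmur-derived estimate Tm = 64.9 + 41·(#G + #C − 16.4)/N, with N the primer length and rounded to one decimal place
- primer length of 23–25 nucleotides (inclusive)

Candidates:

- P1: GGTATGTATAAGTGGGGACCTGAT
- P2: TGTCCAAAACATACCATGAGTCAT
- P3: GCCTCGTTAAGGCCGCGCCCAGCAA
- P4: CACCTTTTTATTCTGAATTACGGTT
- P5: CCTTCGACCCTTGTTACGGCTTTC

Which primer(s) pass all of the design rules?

P5 only.

P1 (24 nt, A=6 T=7 G=9 C=2): 3' end AT has 0 G/C, need ≥1 ✗; Tm = 64.9 + 41·(11 − 16.4)/24 = 55.7°C ✓; length 24 ✓ — fails.
P2 (24 nt, A=9 T=6 G=3 C=6): 3' end AT has 0 G/C, need ≥1 ✗; Tm = 64.9 + 41·(9 − 16.4)/24 = 52.3°C ✓; length 24 ✓ — fails.
P3 (25 nt, A=5 T=3 G=7 C=10): 3' end AA has 0 G/C, need ≥1 ✗; Tm = 64.9 + 41·(17 − 16.4)/25 = 65.9°C, outside 52.2–61.4°C ✗; length 25 ✓ — fails.
P4 (25 nt, A=5 T=12 G=3 C=5): 3' end TT has 0 G/C, need ≥1 ✗; Tm = 64.9 + 41·(8 − 16.4)/25 = 51.1°C, outside 52.2–61.4°C ✗; length 25 ✓ — fails.
P5 (24 nt, A=2 T=9 G=4 C=9): 3' end TC has 1 G/C ✓; Tm = 64.9 + 41·(13 − 16.4)/24 = 59.1°C ✓; length 24 ✓ — passes.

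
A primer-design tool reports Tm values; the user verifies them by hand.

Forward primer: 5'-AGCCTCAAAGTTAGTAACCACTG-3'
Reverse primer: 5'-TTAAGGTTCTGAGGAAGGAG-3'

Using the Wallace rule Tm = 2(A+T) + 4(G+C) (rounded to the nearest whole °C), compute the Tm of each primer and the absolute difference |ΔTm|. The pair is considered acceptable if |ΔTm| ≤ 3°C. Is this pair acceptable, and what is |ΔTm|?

Forward: A=8 T=5 G=4 C=6 → Tm = 2·13 + 4·10 = 66°C.
Reverse: A=6 T=5 G=8 C=1 → Tm = 2·11 + 4·9 = 58°C.
|ΔTm| = |66 − 58| = 8°C, > 3°C.

|ΔTm| = 8°C; the pair is not acceptable.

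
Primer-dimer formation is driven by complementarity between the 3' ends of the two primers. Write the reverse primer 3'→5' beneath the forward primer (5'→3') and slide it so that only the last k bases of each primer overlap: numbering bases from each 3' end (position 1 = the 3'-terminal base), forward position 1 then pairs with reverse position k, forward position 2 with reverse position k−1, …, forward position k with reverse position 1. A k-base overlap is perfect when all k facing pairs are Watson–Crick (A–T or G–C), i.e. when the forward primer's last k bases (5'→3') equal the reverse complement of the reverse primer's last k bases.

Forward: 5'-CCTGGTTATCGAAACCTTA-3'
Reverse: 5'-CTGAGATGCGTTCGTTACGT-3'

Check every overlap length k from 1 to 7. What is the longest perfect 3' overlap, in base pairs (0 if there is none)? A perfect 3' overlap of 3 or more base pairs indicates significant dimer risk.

Longest perfect overlap: 1 complementary base pair; below the dimer-risk threshold (threshold 3).

Last 7 bases (5'→3') — forward …AACCTTA, reverse …GTTACGT.
Reverse complement of the reverse primer's last 7 bases: ACGTAAC; its first k bases are the reverse complement of the reverse primer's last k bases, so a perfect k-base overlap needs the forward primer's last k bases to equal them.
Comparing (forward last k vs required): k=1: A vs A ✓; k=2: TA vs AC ✗; k=3: TTA vs ACG ✗; k=4: CTTA vs ACGT ✗; k=5: CCTTA vs ACGTA ✗; k=6: ACCTTA vs ACGTAA ✗; k=7: AACCTTA vs ACGTAAC ✗.
Only k = 1 is perfect, so the longest perfect 3' overlap is 1.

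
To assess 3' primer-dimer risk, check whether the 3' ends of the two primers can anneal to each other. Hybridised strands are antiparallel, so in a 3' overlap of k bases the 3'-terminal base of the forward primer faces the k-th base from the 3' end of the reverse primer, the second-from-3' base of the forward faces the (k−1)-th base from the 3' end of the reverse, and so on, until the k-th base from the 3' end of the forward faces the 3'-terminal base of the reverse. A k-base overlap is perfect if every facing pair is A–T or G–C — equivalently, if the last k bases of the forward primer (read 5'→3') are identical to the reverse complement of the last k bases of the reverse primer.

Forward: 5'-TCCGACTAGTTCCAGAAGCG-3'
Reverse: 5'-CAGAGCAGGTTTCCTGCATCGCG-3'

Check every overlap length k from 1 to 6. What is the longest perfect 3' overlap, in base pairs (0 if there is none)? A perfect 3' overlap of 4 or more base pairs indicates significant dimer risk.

Last 6 bases (5'→3') — forward …GAAGCG, reverse …ATCGCG.
Reverse complement of the reverse primer's last 6 bases: CGCGAT; its first k bases are the reverse complement of the reverse primer's last k bases, so a perfect k-base overlap needs the forward primer's last k bases to equal them.
Comparing (forward last k vs required): k=1: G vs C ✗; k=2: CG vs CG ✓; k=3: GCG vs CGC ✗; k=4: AGCG vs CGCG ✗; k=5: AAGCG vs CGCGA ✗; k=6: GAAGCG vs CGCGAT ✗.
Only k = 2 is perfect, so the longest perfect 3' overlap is 2.

Longest perfect overlap: 2 complementary base pairs; below the dimer-risk threshold (threshold 4).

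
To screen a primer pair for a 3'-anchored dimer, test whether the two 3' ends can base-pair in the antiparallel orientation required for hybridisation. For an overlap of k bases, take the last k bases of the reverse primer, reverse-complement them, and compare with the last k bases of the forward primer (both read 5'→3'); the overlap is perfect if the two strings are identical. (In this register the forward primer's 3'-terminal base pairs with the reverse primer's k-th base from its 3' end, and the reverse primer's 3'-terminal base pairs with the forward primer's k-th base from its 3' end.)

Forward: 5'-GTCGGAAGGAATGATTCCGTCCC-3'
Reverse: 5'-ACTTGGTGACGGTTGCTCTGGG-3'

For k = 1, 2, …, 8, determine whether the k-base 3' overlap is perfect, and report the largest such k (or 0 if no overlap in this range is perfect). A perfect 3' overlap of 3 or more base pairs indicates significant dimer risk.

Last 8 bases (5'→3') — forward …TCCGTCCC, reverse …GCTCTGGG.
Reverse complement of the reverse primer's last 8 bases: CCCAGAGC; its first k bases are the reverse complement of the reverse primer's last k bases, so a perfect k-base overlap needs the forward primer's last k bases to equal them.
Comparing (forward last k vs required): k=1: C vs C ✓; k=2: CC vs CC ✓; k=3: CCC vs CCC ✓; k=4: TCCC vs CCCA ✗; k=5: GTCCC vs CCCAG ✗; k=6: CGTCCC vs CCCAGA ✗; k=7: CCGTCCC vs CCCAGAG ✗; k=8: TCCGTCCC vs CCCAGAGC ✗.
Perfect overlaps at k = 1, 2, 3; the largest is 3.

Longest perfect overlap: 3 complementary base pairs; significant dimer risk (threshold 3).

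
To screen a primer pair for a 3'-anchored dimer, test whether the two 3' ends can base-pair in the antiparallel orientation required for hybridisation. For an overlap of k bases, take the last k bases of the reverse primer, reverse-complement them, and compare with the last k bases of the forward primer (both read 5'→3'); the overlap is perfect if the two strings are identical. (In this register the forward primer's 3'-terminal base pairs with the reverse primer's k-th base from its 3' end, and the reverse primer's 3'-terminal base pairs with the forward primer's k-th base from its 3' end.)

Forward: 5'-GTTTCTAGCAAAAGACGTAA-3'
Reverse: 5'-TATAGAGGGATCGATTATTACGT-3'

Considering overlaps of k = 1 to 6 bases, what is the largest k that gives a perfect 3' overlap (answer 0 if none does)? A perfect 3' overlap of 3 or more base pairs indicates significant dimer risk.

Last 6 bases (5'→3') — forward …ACGTAA, reverse …TTACGT.
Reverse complement of the reverse primer's last 6 bases: ACGTAA; its first k bases are the reverse complement of the reverse primer's last k bases, so a perfect k-base overlap needs the forward primer's last k bases to equal them.
Comparing (forward last k vs required): k=1: A vs A ✓; k=2: AA vs AC ✗; k=3: TAA vs ACG ✗; k=4: GTAA vs ACGT ✗; k=5: CGTAA vs ACGTA ✗; k=6: ACGTAA vs ACGTAA ✓.
Perfect overlaps at k = 1, 6; the largest is 6.

Longest perfect overlap: 6 complementary base pairs; significant dimer risk (threshold 3).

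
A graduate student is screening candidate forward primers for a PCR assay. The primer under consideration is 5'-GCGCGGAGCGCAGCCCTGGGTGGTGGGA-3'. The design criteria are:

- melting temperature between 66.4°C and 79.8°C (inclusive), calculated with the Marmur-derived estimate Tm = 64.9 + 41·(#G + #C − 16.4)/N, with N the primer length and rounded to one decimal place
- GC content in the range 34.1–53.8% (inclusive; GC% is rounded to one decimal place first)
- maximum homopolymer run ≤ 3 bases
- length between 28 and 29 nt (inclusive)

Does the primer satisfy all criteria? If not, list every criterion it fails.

Base counts: A=3, T=3, G=15, C=7 (length 28).
Tm: Tm = 64.9 + 41·(22 − 16.4)/28 = 73.1°C ✓
GC content: GC 22/28 = 78.6%, outside 34.1–53.8% ✗
homopolymer run: longest run = 3 ✓
length: length 28 ✓

Fails: GC content.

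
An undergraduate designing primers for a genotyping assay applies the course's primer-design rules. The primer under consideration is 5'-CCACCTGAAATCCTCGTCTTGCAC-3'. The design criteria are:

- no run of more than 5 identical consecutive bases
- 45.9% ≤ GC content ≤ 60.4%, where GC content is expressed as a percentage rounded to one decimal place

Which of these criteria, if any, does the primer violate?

Base counts: A=5, T=6, G=3, C=10 (length 24).
homopolymer run: longest run = 3 ✓
GC content: GC 13/24 = 54.2% ✓

Meets all criteria.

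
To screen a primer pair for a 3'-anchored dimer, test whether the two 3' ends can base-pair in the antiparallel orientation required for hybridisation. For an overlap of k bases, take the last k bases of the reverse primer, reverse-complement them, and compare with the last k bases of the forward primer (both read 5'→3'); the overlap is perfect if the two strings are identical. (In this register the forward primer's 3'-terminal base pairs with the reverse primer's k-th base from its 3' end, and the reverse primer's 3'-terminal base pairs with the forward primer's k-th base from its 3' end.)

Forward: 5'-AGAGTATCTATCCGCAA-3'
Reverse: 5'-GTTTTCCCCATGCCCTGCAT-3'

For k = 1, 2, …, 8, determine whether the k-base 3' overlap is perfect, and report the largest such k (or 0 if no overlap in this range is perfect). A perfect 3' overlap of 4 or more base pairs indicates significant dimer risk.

Last 8 bases (5'→3') — forward …ATCCGCAA, reverse …CCCTGCAT.
Reverse complement of the reverse primer's last 8 bases: ATGCAGGG; its first k bases are the reverse complement of the reverse primer's last k bases, so a perfect k-base overlap needs the forward primer's last k bases to equal them.
Comparing (forward last k vs required): k=1: A vs A ✓; k=2: AA vs AT ✗; k=3: CAA vs ATG ✗; k=4: GCAA vs ATGC ✗; k=5: CGCAA vs ATGCA ✗; k=6: CCGCAA vs ATGCAG ✗; k=7: TCCGCAA vs ATGCAGG ✗; k=8: ATCCGCAA vs ATGCAGGG ✗.
Only k = 1 is perfect, so the longest perfect 3' overlap is 1.

Longest perfect overlap: 1 complementary base pair; below the dimer-risk threshold (threshold 4).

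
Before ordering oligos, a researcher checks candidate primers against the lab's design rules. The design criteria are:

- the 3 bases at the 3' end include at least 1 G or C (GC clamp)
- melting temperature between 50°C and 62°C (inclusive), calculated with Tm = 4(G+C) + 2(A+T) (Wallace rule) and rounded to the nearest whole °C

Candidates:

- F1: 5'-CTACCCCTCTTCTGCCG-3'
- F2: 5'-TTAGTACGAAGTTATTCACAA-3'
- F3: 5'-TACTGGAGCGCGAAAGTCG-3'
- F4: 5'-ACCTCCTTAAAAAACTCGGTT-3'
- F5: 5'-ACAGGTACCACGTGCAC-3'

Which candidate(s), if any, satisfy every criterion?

F1 (17 nt, A=1 T=5 G=2 C=9): 3' end CCG has 3 G/C ✓; Tm = 2·6 + 4·11 = 56°C ✓ — passes.
F2 (21 nt, A=8 T=7 G=3 C=3): 3' end CAA has 1 G/C ✓; Tm = 2·15 + 4·6 = 54°C ✓ — passes.
F3 (19 nt, A=5 T=3 G=7 C=4): 3' end TCG has 2 G/C ✓; Tm = 2·8 + 4·11 = 60°C ✓ — passes.
F4 (21 nt, A=7 T=6 G=2 C=6): 3' end GTT has 1 G/C ✓; Tm = 2·13 + 4·8 = 58°C ✓ — passes.
F5 (17 nt, A=5 T=2 G=4 C=6): 3' end CAC has 2 G/C ✓; Tm = 2·7 + 4·10 = 54°C ✓ — passes.

F1, F2, F3, F4 and F5.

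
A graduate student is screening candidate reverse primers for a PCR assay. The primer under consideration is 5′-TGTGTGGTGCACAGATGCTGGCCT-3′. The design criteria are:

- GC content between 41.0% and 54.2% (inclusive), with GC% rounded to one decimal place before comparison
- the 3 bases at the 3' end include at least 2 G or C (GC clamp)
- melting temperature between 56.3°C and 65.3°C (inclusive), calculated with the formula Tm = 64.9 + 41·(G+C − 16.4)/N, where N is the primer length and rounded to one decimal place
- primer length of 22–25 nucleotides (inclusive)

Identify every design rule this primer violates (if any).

Fails: GC content.

Base counts: A=3, T=7, G=9, C=5 (length 24).
GC content: GC 14/24 = 58.3%, outside 41.0–54.2% ✗
GC clamp: 3' end CCT has 2 G/C ✓
Tm: Tm = 64.9 + 41·(14 − 16.4)/24 = 60.8°C ✓
length: length 24 ✓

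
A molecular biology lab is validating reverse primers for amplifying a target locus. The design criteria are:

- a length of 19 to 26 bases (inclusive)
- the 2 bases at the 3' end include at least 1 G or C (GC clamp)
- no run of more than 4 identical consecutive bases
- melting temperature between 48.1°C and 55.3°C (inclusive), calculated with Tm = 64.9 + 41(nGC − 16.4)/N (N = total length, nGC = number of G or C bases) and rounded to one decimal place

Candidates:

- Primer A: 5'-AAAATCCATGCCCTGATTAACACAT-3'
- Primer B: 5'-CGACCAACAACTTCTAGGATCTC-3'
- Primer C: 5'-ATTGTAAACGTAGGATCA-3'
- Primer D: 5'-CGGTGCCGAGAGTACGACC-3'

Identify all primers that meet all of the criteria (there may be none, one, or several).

Primer B only.

Primer A (25 nt, A=10 T=6 G=2 C=7): length 25 ✓; 3' end AT has 0 G/C, need ≥1 ✗; longest run = 4 ✓; Tm = 64.9 + 41·(9 − 16.4)/25 = 52.8°C ✓ — fails.
Primer B (23 nt, A=7 T=5 G=3 C=8): length 23 ✓; 3' end TC has 1 G/C ✓; longest run = 2 ✓; Tm = 64.9 + 41·(11 − 16.4)/23 = 55.3°C ✓ — passes.
Primer C (18 nt, A=7 T=5 G=4 C=2): length 18, outside 19–26 ✗; 3' end CA has 1 G/C ✓; longest run = 3 ✓; Tm = 64.9 + 41·(6 − 16.4)/18 = 41.2°C, outside 48.1–55.3°C ✗ — fails.
Primer D (19 nt, A=4 T=2 G=7 C=6): length 19 ✓; 3' end CC has 2 G/C ✓; longest run = 2 ✓; Tm = 64.9 + 41·(13 − 16.4)/19 = 57.6°C, outside 48.1–55.3°C ✗ — fails.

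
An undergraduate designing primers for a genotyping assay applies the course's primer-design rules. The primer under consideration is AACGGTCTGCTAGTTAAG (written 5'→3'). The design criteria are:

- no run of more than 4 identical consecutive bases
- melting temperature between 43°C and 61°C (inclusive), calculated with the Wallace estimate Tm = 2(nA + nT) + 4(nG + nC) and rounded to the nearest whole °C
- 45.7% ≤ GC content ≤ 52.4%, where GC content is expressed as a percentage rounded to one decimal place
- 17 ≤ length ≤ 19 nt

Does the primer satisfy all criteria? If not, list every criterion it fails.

Base counts: A=5, T=5, G=5, C=3 (length 18).
homopolymer run: longest run = 2 ✓
Tm: Tm = 2·10 + 4·8 = 52°C ✓
GC content: GC 8/18 = 44.4%, outside 45.7–52.4% ✗
length: length 18 ✓

Fails: GC content.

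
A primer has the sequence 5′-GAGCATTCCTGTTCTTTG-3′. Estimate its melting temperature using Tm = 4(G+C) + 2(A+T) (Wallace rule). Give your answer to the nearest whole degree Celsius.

Base counts: A=2, T=8, G=4, C=4 (length 18).
Tm = 2·(2+8) + 4·(4+4) = 2·10 + 4·8 = 20 + 32 = 52°C.

52°C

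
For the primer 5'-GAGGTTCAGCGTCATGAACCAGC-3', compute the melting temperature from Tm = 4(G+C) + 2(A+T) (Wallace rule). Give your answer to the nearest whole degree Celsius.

Base counts: A=6, T=4, G=7, C=6 (length 23).
Tm = 2·(6+4) + 4·(7+6) = 2·10 + 4·13 = 20 + 52 = 72°C.

72°C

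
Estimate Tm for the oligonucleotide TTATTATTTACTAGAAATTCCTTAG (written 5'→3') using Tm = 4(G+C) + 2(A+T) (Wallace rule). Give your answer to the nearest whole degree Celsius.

60°C

Base counts: A=8, T=12, G=2, C=3 (length 25).
Tm = 2·(8+12) + 4·(2+3) = 2·20 + 4·5 = 40 + 20 = 60°C.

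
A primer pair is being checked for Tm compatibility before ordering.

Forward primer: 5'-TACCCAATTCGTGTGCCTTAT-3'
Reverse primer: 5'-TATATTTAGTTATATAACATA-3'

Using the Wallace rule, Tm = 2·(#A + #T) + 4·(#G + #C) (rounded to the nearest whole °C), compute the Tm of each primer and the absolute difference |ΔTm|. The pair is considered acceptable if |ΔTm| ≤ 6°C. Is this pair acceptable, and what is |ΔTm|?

|ΔTm| = 14°C; the pair is not acceptable.

Forward: A=4 T=8 G=3 C=6 → Tm = 2·12 + 4·9 = 60°C.
Reverse: A=9 T=10 G=1 C=1 → Tm = 2·19 + 4·2 = 46°C.
|ΔTm| = |60 − 46| = 14°C, > 6°C.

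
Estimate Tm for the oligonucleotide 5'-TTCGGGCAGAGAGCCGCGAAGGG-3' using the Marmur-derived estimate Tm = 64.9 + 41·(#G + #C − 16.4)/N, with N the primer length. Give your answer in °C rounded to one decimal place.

64.2°C

Base counts: A=5, T=2, G=11, C=5; G+C = 16, N = 23.
Tm = 64.9 + 41·(16 − 16.4)/23 = 64.9 + -16.40/23 = 64.2°C.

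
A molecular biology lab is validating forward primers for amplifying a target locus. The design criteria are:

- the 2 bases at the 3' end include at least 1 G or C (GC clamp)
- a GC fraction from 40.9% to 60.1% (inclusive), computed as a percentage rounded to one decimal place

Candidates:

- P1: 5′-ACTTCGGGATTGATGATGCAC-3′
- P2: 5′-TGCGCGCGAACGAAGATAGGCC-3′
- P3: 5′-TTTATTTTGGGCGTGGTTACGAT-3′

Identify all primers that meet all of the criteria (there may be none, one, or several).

P1 only.

P1 (21 nt, A=5 T=6 G=6 C=4): 3' end AC has 1 G/C ✓; GC 10/21 = 47.6% ✓ — passes.
P2 (22 nt, A=6 T=2 G=8 C=6): 3' end CC has 2 G/C ✓; GC 14/22 = 63.6%, outside 40.9–60.1% ✗ — fails.
P3 (23 nt, A=3 T=11 G=7 C=2): 3' end AT has 0 G/C, need ≥1 ✗; GC 9/23 = 39.1%, outside 40.9–60.1% ✗ — fails.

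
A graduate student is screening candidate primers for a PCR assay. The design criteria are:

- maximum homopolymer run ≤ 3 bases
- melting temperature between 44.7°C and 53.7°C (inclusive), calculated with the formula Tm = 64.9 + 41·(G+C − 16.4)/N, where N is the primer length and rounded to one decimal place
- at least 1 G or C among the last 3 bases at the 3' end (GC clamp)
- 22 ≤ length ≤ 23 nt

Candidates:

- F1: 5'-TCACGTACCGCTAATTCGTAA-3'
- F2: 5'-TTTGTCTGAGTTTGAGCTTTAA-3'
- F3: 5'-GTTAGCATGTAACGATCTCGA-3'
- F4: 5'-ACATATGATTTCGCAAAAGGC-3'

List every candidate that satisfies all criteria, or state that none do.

F1 (21 nt, A=6 T=6 G=3 C=6): longest run = 2 ✓; Tm = 64.9 + 41·(9 − 16.4)/21 = 50.5°C ✓; 3' end TAA has 0 G/C, need ≥1 ✗; length 21, outside 22–23 ✗ — fails.
F2 (22 nt, A=4 T=11 G=5 C=2): longest run = 3 ✓; Tm = 64.9 + 41·(7 − 16.4)/22 = 47.4°C ✓; 3' end TAA has 0 G/C, need ≥1 ✗; length 22 ✓ — fails.
F3 (21 nt, A=6 T=6 G=5 C=4): longest run = 2 ✓; Tm = 64.9 + 41·(9 − 16.4)/21 = 50.5°C ✓; 3' end CGA has 2 G/C ✓; length 21, outside 22–23 ✗ — fails.
F4 (21 nt, A=8 T=5 G=4 C=4): longest run = 4, exceeds 3 ✗; Tm = 64.9 + 41·(8 − 16.4)/21 = 48.5°C ✓; 3' end GGC has 3 G/C ✓; length 21, outside 22–23 ✗ — fails.

None of the candidates satisfy all criteria.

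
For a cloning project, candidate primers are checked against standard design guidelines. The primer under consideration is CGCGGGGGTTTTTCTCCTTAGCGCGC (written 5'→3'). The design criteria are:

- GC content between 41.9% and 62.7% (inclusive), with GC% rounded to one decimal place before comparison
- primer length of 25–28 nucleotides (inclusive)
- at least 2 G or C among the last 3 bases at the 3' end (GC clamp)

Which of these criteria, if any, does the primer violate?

Base counts: A=1, T=8, G=9, C=8 (length 26).
GC content: GC 17/26 = 65.4%, outside 41.9–62.7% ✗
length: length 26 ✓
GC clamp: 3' end CGC has 3 G/C ✓

Fails: GC content.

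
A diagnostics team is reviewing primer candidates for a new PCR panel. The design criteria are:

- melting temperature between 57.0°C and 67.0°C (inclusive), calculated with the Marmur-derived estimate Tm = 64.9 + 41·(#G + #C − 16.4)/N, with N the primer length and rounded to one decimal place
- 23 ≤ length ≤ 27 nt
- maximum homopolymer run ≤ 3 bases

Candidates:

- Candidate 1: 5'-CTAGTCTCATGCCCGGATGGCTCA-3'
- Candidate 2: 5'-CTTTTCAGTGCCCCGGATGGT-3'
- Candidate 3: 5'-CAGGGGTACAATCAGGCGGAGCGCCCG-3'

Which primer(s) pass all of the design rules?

Candidate 1 only.

Candidate 1 (24 nt, A=4 T=6 G=6 C=8): Tm = 64.9 + 41·(14 − 16.4)/24 = 60.8°C ✓; length 24 ✓; longest run = 3 ✓ — passes.
Candidate 2 (21 nt, A=2 T=7 G=6 C=6): Tm = 64.9 + 41·(12 − 16.4)/21 = 56.3°C, outside 57.0–67.0°C ✗; length 21, outside 23–27 ✗; longest run = 4, exceeds 3 ✗ — fails.
Candidate 3 (27 nt, A=6 T=2 G=11 C=8): Tm = 64.9 + 41·(19 − 16.4)/27 = 68.8°C, outside 57.0–67.0°C ✗; length 27 ✓; longest run = 4, exceeds 3 ✗ — fails.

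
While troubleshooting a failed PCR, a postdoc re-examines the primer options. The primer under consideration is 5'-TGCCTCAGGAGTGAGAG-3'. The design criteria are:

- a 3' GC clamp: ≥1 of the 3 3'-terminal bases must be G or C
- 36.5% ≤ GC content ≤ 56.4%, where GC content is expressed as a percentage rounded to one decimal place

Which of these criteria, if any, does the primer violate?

Fails: GC content.

Base counts: A=4, T=3, G=7, C=3 (length 17).
GC clamp: 3' end GAG has 2 G/C ✓
GC content: GC 10/17 = 58.8%, outside 36.5–56.4% ✗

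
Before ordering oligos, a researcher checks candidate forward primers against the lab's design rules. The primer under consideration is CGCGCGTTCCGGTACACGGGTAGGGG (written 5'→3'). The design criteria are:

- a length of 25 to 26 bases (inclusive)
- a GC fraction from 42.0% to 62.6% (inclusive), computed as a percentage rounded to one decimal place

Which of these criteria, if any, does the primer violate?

Fails: GC content.

Base counts: A=3, T=4, G=12, C=7 (length 26).
length: length 26 ✓
GC content: GC 19/26 = 73.1%, outside 42.0–62.6% ✗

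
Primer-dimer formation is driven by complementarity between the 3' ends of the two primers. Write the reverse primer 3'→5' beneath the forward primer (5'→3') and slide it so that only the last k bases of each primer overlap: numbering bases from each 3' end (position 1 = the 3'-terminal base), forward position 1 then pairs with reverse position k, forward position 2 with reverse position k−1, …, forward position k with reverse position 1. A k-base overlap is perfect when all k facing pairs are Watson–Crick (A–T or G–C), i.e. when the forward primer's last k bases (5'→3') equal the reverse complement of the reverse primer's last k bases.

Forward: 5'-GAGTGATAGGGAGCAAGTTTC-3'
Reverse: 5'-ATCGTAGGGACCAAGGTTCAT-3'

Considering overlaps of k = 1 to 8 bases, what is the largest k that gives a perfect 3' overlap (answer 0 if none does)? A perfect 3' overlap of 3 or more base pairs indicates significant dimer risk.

Longest perfect overlap: 0 complementary base pairs; below the dimer-risk threshold (threshold 3).

Last 8 bases (5'→3') — forward …CAAGTTTC, reverse …AGGTTCAT.
Reverse complement of the reverse primer's last 8 bases: ATGAACCT; its first k bases are the reverse complement of the reverse primer's last k bases, so a perfect k-base overlap needs the forward primer's last k bases to equal them.
Comparing (forward last k vs required): k=1: C vs A ✗; k=2: TC vs AT ✗; k=3: TTC vs ATG ✗; k=4: TTTC vs ATGA ✗; k=5: GTTTC vs ATGAA ✗; k=6: AGTTTC vs ATGAAC ✗; k=7: AAGTTTC vs ATGAACC ✗; k=8: CAAGTTTC vs ATGAACCT ✗.
No overlap length from 1 to 8 is perfect, so the longest perfect 3' overlap is 0.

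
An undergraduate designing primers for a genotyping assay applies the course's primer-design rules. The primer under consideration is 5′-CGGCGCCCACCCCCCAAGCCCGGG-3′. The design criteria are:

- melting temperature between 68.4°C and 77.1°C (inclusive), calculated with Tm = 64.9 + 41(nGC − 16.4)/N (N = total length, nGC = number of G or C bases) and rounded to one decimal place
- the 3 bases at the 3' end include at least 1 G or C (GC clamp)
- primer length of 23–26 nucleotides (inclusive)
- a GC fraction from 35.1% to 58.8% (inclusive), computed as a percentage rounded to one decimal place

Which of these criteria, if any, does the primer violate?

Base counts: A=3, T=0, G=7, C=14 (length 24).
Tm: Tm = 64.9 + 41·(21 − 16.4)/24 = 72.8°C ✓
GC clamp: 3' end GGG has 3 G/C ✓
length: length 24 ✓
GC content: GC 21/24 = 87.5%, outside 35.1–58.8% ✗

Fails: GC content.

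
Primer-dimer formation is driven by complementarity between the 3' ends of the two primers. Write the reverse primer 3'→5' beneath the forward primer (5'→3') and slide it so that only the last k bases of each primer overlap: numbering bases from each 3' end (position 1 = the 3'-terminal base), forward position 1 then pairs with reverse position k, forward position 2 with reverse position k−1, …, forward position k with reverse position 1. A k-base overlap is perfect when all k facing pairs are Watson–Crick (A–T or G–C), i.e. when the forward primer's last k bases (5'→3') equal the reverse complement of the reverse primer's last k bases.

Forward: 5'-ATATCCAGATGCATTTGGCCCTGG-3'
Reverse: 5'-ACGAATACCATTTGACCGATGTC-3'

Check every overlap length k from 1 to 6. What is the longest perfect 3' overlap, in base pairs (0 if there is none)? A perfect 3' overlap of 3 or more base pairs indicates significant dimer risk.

Last 6 bases (5'→3') — forward …CCCTGG, reverse …GATGTC.
Reverse complement of the reverse primer's last 6 bases: GACATC; its first k bases are the reverse complement of the reverse primer's last k bases, so a perfect k-base overlap needs the forward primer's last k bases to equal them.
Comparing (forward last k vs required): k=1: G vs G ✓; k=2: GG vs GA ✗; k=3: TGG vs GAC ✗; k=4: CTGG vs GACA ✗; k=5: CCTGG vs GACAT ✗; k=6: CCCTGG vs GACATC ✗.
Only k = 1 is perfect, so the longest perfect 3' overlap is 1.

Longest perfect overlap: 1 complementary base pair; below the dimer-risk threshold (threshold 3).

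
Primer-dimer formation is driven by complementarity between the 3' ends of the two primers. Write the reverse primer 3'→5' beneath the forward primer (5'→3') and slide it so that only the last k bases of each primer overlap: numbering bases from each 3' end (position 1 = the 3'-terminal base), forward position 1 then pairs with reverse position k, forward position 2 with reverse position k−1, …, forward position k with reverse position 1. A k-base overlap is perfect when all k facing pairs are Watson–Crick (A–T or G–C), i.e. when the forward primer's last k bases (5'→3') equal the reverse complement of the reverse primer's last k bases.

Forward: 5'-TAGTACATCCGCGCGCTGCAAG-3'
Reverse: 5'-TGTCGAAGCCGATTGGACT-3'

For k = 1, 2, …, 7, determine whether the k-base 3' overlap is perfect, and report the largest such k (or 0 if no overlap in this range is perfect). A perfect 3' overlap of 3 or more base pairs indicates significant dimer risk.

Last 7 bases (5'→3') — forward …CTGCAAG, reverse …TTGGACT.
Reverse complement of the reverse primer's last 7 bases: AGTCCAA; its first k bases are the reverse complement of the reverse primer's last k bases, so a perfect k-base overlap needs the forward primer's last k bases to equal them.
Comparing (forward last k vs required): k=1: G vs A ✗; k=2: AG vs AG ✓; k=3: AAG vs AGT ✗; k=4: CAAG vs AGTC ✗; k=5: GCAAG vs AGTCC ✗; k=6: TGCAAG vs AGTCCA ✗; k=7: CTGCAAG vs AGTCCAA ✗.
Only k = 2 is perfect, so the longest perfect 3' overlap is 2.

Longest perfect overlap: 2 complementary base pairs; below the dimer-risk threshold (threshold 3).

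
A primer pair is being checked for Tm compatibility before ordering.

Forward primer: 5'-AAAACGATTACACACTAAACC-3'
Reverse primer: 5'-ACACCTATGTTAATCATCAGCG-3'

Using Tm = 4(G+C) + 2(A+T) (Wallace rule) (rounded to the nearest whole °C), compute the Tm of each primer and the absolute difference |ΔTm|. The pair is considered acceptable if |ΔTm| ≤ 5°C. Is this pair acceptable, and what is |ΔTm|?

Forward: A=11 T=3 G=1 C=6 → Tm = 2·14 + 4·7 = 56°C.
Reverse: A=7 T=6 G=3 C=6 → Tm = 2·13 + 4·9 = 62°C.
|ΔTm| = |56 − 62| = 6°C, > 5°C.

|ΔTm| = 6°C; the pair is not acceptable.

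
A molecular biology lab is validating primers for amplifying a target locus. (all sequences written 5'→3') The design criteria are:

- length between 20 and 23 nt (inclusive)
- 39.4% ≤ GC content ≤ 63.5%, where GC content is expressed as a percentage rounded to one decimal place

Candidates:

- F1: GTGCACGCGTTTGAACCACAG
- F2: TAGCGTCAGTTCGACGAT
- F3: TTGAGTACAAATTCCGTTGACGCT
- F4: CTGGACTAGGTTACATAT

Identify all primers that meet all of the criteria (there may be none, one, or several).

F1 only.

F1 (21 nt, A=5 T=4 G=6 C=6): length 21 ✓; GC 12/21 = 57.1% ✓ — passes.
F2 (18 nt, A=4 T=5 G=5 C=4): length 18, outside 20–23 ✗; GC 9/18 = 50.0% ✓ — fails.
F3 (24 nt, A=6 T=8 G=5 C=5): length 24, outside 20–23 ✗; GC 10/24 = 41.7% ✓ — fails.
F4 (18 nt, A=5 T=6 G=4 C=3): length 18, outside 20–23 ✗; GC 7/18 = 38.9%, outside 39.4–63.5% ✗ — fails.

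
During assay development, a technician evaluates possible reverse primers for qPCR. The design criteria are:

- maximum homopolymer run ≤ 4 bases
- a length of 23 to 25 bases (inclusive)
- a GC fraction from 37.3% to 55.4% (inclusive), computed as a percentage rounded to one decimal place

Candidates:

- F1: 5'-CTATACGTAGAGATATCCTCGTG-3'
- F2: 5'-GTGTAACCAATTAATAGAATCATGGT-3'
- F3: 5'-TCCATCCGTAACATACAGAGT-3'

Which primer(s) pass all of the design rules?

F1 (23 nt, A=6 T=7 G=5 C=5): longest run = 2 ✓; length 23 ✓; GC 10/23 = 43.5% ✓ — passes.
F2 (26 nt, A=10 T=8 G=5 C=3): longest run = 2 ✓; length 26, outside 23–25 ✗; GC 8/26 = 30.8%, outside 37.3–55.4% ✗ — fails.
F3 (21 nt, A=7 T=5 G=3 C=6): longest run = 2 ✓; length 21, outside 23–25 ✗; GC 9/21 = 42.9% ✓ — fails.

F1 only.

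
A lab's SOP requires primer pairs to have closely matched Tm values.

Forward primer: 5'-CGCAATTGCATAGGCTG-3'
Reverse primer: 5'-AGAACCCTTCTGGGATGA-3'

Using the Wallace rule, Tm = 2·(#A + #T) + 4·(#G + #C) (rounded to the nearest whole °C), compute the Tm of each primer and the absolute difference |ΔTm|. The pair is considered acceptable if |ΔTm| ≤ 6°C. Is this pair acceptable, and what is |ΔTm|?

|ΔTm| = 2°C; the pair is acceptable.

Forward: A=4 T=4 G=5 C=4 → Tm = 2·8 + 4·9 = 52°C.
Reverse: A=5 T=4 G=5 C=4 → Tm = 2·9 + 4·9 = 54°C.
|ΔTm| = |52 − 54| = 2°C, ≤ 6°C.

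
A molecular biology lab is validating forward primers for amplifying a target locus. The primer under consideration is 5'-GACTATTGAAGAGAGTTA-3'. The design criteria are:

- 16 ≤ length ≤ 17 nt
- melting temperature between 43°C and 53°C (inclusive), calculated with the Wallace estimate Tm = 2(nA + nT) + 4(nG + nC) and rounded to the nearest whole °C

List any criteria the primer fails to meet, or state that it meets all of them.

Base counts: A=7, T=5, G=5, C=1 (length 18).
length: length 18, outside 16–17 ✗
Tm: Tm = 2·12 + 4·6 = 48°C ✓

Fails: length.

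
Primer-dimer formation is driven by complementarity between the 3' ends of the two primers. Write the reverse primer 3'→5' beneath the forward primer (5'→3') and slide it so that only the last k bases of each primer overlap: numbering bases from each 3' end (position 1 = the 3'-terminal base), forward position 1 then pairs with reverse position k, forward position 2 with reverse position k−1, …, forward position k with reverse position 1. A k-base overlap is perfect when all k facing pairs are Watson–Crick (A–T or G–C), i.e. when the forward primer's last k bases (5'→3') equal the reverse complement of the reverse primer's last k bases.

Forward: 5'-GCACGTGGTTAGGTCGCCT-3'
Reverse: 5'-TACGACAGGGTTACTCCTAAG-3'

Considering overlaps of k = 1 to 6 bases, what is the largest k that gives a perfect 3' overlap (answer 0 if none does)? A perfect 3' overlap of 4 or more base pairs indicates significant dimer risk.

Last 6 bases (5'→3') — forward …TCGCCT, reverse …CCTAAG.
Reverse complement of the reverse primer's last 6 bases: CTTAGG; its first k bases are the reverse complement of the reverse primer's last k bases, so a perfect k-base overlap needs the forward primer's last k bases to equal them.
Comparing (forward last k vs required): k=1: T vs C ✗; k=2: CT vs CT ✓; k=3: CCT vs CTT ✗; k=4: GCCT vs CTTA ✗; k=5: CGCCT vs CTTAG ✗; k=6: TCGCCT vs CTTAGG ✗.
Only k = 2 is perfect, so the longest perfect 3' overlap is 2.

Longest perfect overlap: 2 complementary base pairs; below the dimer-risk threshold (threshold 4).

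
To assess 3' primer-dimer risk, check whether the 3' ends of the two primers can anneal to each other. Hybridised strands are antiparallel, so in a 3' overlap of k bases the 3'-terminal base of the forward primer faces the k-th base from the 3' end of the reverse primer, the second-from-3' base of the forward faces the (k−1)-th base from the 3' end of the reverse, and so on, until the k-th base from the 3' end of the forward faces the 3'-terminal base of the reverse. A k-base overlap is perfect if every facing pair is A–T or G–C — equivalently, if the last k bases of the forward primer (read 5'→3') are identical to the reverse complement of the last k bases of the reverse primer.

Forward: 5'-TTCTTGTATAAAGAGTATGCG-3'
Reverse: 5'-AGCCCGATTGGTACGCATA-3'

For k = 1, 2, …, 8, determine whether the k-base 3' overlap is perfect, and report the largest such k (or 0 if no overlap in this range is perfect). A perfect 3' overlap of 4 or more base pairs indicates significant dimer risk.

Longest perfect overlap: 6 complementary base pairs; significant dimer risk (threshold 4).

Last 8 bases (5'→3') — forward …AGTATGCG, reverse …TACGCATA.
Reverse complement of the reverse primer's last 8 bases: TATGCGTA; its first k bases are the reverse complement of the reverse primer's last k bases, so a perfect k-base overlap needs the forward primer's last k bases to equal them.
Comparing (forward last k vs required): k=1: G vs T ✗; k=2: CG vs TA ✗; k=3: GCG vs TAT ✗; k=4: TGCG vs TATG ✗; k=5: ATGCG vs TATGC ✗; k=6: TATGCG vs TATGCG ✓; k=7: GTATGCG vs TATGCGT ✗; k=8: AGTATGCG vs TATGCGTA ✗.
Only k = 6 is perfect, so the longest perfect 3' overlap is 6.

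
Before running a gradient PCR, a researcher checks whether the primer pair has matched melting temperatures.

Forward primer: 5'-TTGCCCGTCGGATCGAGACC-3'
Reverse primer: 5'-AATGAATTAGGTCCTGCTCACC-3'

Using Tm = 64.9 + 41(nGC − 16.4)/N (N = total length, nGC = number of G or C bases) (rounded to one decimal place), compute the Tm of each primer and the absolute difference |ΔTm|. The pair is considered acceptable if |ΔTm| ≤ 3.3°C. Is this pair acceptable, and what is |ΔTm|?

Forward: G+C = 13, N = 20 → Tm = 64.9 + 41·(13 − 16.4)/20 = 57.9°C.
Reverse: G+C = 10, N = 22 → Tm = 64.9 + 41·(10 − 16.4)/22 = 53.0°C.
|ΔTm| = |57.9 − 53.0| = 4.9°C, > 3.3°C.

|ΔTm| = 4.9°C; the pair is not acceptable.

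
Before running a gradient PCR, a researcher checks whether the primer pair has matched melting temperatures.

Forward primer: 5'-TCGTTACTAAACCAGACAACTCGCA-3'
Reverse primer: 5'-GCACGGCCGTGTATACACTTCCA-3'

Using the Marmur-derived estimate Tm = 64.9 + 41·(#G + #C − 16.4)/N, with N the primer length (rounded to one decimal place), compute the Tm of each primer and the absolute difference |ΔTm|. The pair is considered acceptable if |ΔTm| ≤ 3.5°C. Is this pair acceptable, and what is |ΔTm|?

Forward: G+C = 11, N = 25 → Tm = 64.9 + 41·(11 − 16.4)/25 = 56.0°C.
Reverse: G+C = 13, N = 23 → Tm = 64.9 + 41·(13 − 16.4)/23 = 58.8°C.
|ΔTm| = |56.0 − 58.8| = 2.8°C, ≤ 3.5°C.

|ΔTm| = 2.8°C; the pair is acceptable.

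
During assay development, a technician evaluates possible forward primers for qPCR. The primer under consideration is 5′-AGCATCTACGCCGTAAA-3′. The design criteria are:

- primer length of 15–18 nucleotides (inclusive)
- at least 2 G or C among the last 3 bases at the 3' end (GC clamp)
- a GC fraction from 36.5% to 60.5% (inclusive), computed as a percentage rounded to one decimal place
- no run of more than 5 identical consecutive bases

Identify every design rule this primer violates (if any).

Base counts: A=6, T=3, G=3, C=5 (length 17).
length: length 17 ✓
GC clamp: 3' end AAA has 0 G/C, need ≥2 ✗
GC content: GC 8/17 = 47.1% ✓
homopolymer run: longest run = 3 ✓

Fails: GC clamp.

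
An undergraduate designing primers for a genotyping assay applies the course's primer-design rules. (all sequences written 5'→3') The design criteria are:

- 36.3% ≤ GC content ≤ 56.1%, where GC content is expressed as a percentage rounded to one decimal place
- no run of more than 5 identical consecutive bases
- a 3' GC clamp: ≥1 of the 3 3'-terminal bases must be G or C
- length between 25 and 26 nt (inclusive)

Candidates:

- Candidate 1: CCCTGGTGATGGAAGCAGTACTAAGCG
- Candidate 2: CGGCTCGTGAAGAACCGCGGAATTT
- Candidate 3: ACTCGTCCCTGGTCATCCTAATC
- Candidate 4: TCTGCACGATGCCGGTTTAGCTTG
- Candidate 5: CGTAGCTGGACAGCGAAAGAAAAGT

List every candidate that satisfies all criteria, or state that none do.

Candidate 1 (27 nt, A=7 T=5 G=9 C=6): GC 15/27 = 55.6% ✓; longest run = 3 ✓; 3' end GCG has 3 G/C ✓; length 27, outside 25–26 ✗ — fails.
Candidate 2 (25 nt, A=6 T=5 G=8 C=6): GC 14/25 = 56.0% ✓; longest run = 3 ✓; 3' end TTT has 0 G/C, need ≥1 ✗; length 25 ✓ — fails.
Candidate 3 (23 nt, A=4 T=7 G=3 C=9): GC 12/23 = 52.2% ✓; longest run = 3 ✓; 3' end ATC has 1 G/C ✓; length 23, outside 25–26 ✗ — fails.
Candidate 4 (24 nt, A=3 T=8 G=7 C=6): GC 13/24 = 54.2% ✓; longest run = 3 ✓; 3' end TTG has 1 G/C ✓; length 24, outside 25–26 ✗ — fails.
Candidate 5 (25 nt, A=10 T=3 G=8 C=4): GC 12/25 = 48.0% ✓; longest run = 4 ✓; 3' end AGT has 1 G/C ✓; length 25 ✓ — passes.

Candidate 5 only.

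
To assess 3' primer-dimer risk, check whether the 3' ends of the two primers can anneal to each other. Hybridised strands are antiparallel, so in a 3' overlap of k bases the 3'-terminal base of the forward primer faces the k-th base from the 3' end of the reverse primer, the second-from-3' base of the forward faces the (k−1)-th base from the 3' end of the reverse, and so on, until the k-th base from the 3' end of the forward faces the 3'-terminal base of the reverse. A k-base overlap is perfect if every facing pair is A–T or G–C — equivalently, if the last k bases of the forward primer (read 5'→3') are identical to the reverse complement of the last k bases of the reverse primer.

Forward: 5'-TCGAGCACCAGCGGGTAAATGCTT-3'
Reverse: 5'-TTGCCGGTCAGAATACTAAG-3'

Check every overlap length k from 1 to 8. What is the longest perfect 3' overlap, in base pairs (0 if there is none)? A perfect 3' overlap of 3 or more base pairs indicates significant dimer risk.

Longest perfect overlap: 3 complementary base pairs; significant dimer risk (threshold 3).

Last 8 bases (5'→3') — forward …AAATGCTT, reverse …ATACTAAG.
Reverse complement of the reverse primer's last 8 bases: CTTAGTAT; its first k bases are the reverse complement of the reverse primer's last k bases, so a perfect k-base overlap needs the forward primer's last k bases to equal them.
Comparing (forward last k vs required): k=1: T vs C ✗; k=2: TT vs CT ✗; k=3: CTT vs CTT ✓; k=4: GCTT vs CTTA ✗; k=5: TGCTT vs CTTAG ✗; k=6: ATGCTT vs CTTAGT ✗; k=7: AATGCTT vs CTTAGTA ✗; k=8: AAATGCTT vs CTTAGTAT ✗.
Only k = 3 is perfect, so the longest perfect 3' overlap is 3.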